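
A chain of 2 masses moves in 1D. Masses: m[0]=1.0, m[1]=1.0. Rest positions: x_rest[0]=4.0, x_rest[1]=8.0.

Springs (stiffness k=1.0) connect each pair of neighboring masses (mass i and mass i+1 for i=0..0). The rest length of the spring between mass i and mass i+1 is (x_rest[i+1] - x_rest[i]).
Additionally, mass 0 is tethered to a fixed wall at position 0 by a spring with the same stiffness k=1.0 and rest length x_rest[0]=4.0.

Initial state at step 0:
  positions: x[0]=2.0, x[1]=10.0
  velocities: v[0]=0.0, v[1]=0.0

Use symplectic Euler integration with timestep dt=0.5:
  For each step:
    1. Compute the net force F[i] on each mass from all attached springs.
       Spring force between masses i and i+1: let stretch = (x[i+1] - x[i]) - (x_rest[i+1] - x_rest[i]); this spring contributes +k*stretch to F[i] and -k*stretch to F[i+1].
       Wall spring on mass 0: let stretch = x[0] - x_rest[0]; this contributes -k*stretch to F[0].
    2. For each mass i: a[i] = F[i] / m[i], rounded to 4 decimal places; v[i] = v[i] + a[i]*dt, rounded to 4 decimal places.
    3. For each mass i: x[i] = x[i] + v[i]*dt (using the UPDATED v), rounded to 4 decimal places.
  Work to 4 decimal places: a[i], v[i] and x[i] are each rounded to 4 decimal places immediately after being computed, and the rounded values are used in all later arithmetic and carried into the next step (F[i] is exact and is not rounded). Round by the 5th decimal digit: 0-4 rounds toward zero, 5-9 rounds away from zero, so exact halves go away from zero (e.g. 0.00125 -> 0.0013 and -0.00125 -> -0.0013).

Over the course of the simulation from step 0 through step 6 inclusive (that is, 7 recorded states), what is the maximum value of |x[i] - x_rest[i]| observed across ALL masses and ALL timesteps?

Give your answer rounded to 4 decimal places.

Step 0: x=[2.0000 10.0000] v=[0.0000 0.0000]
Step 1: x=[3.5000 9.0000] v=[3.0000 -2.0000]
Step 2: x=[5.5000 7.6250] v=[4.0000 -2.7500]
Step 3: x=[6.6563 6.7188] v=[2.3125 -1.8125]
Step 4: x=[6.1641 6.7970] v=[-0.9844 0.1563]
Step 5: x=[4.2891 7.7170] v=[-3.7500 1.8399]
Step 6: x=[2.1988 8.7800] v=[-4.1806 2.1260]
Max displacement = 2.6563

Answer: 2.6563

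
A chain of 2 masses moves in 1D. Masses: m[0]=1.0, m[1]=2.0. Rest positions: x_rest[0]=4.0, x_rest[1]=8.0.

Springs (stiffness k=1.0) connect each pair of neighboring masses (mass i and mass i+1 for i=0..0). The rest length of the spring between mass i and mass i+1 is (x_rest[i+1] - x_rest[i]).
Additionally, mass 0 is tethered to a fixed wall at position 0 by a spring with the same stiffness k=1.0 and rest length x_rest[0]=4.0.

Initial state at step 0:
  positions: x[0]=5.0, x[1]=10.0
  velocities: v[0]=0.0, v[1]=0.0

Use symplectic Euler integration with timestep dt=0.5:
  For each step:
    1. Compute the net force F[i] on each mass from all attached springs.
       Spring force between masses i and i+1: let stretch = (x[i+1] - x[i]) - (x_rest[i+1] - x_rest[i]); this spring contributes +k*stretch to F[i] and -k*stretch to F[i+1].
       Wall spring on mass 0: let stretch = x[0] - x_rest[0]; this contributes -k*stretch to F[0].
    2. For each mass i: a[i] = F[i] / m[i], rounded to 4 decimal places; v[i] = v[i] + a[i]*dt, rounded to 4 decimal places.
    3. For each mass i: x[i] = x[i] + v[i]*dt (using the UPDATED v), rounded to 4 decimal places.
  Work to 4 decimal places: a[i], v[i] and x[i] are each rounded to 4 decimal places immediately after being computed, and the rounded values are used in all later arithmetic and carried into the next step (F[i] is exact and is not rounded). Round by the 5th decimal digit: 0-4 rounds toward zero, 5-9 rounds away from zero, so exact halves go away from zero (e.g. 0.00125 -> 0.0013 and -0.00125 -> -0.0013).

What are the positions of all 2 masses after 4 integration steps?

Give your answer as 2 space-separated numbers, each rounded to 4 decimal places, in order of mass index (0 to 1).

Answer: 4.6567 8.9464

Derivation:
Step 0: x=[5.0000 10.0000] v=[0.0000 0.0000]
Step 1: x=[5.0000 9.8750] v=[0.0000 -0.2500]
Step 2: x=[4.9688 9.6406] v=[-0.0625 -0.4688]
Step 3: x=[4.8633 9.3222] v=[-0.2110 -0.6368]
Step 4: x=[4.6567 8.9464] v=[-0.4132 -0.7516]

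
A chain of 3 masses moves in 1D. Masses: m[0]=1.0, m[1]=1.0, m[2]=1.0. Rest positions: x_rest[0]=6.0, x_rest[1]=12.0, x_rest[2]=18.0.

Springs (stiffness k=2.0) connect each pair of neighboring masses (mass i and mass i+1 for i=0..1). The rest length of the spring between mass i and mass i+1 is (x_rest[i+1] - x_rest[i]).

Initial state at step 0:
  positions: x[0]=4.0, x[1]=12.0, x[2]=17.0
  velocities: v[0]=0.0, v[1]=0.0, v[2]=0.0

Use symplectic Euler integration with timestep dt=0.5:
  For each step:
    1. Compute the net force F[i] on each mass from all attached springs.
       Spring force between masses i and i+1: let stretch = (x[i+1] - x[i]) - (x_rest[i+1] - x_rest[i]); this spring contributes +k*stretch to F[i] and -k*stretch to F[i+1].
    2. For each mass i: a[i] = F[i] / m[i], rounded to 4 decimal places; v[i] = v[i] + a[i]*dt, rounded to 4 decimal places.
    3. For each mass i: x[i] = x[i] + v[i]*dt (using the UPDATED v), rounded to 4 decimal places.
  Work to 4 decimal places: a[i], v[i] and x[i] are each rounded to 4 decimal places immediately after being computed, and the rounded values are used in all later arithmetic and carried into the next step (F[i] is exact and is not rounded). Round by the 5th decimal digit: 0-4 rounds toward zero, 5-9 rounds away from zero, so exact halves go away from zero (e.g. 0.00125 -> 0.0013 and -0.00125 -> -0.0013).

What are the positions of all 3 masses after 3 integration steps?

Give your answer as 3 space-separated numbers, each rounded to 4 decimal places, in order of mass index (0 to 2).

Step 0: x=[4.0000 12.0000 17.0000] v=[0.0000 0.0000 0.0000]
Step 1: x=[5.0000 10.5000 17.5000] v=[2.0000 -3.0000 1.0000]
Step 2: x=[5.7500 9.7500 17.5000] v=[1.5000 -1.5000 0.0000]
Step 3: x=[5.5000 10.8750 16.6250] v=[-0.5000 2.2500 -1.7500]

Answer: 5.5000 10.8750 16.6250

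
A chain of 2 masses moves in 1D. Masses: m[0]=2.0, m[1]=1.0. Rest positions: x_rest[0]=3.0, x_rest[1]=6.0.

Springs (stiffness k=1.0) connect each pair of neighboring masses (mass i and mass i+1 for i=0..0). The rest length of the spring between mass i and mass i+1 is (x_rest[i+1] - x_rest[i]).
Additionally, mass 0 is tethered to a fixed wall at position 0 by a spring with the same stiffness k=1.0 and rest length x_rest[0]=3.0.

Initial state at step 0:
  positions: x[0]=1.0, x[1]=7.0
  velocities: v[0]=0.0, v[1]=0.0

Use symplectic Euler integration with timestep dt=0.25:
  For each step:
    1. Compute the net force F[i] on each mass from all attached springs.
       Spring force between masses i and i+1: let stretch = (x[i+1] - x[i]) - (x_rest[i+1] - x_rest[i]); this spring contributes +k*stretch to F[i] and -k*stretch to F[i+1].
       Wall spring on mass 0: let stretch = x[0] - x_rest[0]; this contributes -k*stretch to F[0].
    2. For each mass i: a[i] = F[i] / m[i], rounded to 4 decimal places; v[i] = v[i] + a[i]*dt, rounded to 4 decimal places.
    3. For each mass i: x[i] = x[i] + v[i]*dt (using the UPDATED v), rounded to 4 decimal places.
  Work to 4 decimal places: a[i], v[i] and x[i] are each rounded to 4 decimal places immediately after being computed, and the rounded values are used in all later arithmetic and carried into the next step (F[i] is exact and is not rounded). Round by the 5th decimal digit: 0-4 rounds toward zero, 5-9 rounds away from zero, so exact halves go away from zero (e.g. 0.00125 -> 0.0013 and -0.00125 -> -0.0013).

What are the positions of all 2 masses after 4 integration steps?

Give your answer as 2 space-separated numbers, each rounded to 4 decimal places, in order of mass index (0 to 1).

Step 0: x=[1.0000 7.0000] v=[0.0000 0.0000]
Step 1: x=[1.1563 6.8125] v=[0.6250 -0.7500]
Step 2: x=[1.4532 6.4590] v=[1.1875 -1.4141]
Step 3: x=[1.8611 5.9801] v=[1.6316 -1.9156]
Step 4: x=[2.3396 5.4313] v=[1.9139 -2.1954]

Answer: 2.3396 5.4313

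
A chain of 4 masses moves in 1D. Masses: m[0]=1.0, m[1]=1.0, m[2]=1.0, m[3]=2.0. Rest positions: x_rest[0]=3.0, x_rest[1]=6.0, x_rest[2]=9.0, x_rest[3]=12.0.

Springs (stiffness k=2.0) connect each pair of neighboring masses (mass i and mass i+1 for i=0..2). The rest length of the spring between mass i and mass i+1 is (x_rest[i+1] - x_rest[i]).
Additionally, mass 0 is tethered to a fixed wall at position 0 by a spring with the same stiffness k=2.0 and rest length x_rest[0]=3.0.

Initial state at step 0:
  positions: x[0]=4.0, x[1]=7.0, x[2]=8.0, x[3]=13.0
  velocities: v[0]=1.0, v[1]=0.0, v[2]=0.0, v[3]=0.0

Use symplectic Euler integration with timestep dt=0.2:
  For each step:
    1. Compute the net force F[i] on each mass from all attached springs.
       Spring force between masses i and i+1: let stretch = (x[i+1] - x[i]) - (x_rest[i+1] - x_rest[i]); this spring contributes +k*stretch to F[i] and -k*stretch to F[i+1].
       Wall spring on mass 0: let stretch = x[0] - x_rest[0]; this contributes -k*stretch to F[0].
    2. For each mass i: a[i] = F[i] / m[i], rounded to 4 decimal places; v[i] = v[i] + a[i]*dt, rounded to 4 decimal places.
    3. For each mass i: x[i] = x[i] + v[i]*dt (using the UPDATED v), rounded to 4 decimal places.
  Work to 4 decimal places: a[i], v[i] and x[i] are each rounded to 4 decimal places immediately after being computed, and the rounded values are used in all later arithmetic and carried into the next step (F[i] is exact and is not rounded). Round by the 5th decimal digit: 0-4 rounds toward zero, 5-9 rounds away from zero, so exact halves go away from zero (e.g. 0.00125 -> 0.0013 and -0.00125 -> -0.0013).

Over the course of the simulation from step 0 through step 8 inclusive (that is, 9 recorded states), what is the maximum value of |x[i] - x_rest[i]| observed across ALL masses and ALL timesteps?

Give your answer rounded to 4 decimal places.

Answer: 2.0342

Derivation:
Step 0: x=[4.0000 7.0000 8.0000 13.0000] v=[1.0000 0.0000 0.0000 0.0000]
Step 1: x=[4.1200 6.8400 8.3200 12.9200] v=[0.6000 -0.8000 1.6000 -0.4000]
Step 2: x=[4.1280 6.5808 8.8896 12.7760] v=[0.0400 -1.2960 2.8480 -0.7200]
Step 3: x=[4.0020 6.3101 9.5854 12.5965] v=[-0.6301 -1.3536 3.4790 -0.8973]
Step 4: x=[3.7405 6.1168 10.2601 12.4166] v=[-1.3077 -0.9667 3.3733 -0.8995]
Step 5: x=[3.3698 6.0648 10.7758 12.2704] v=[-1.8534 -0.2599 2.5786 -0.7308]
Step 6: x=[2.9451 6.1741 11.0342 12.1845] v=[-2.1233 0.5465 1.2920 -0.4297]
Step 7: x=[2.5432 6.4139 10.9958 12.1725] v=[-2.0097 1.1989 -0.1919 -0.0598]
Step 8: x=[2.2475 6.7106 10.6850 12.2335] v=[-1.4787 1.4834 -1.5540 0.3049]
Max displacement = 2.0342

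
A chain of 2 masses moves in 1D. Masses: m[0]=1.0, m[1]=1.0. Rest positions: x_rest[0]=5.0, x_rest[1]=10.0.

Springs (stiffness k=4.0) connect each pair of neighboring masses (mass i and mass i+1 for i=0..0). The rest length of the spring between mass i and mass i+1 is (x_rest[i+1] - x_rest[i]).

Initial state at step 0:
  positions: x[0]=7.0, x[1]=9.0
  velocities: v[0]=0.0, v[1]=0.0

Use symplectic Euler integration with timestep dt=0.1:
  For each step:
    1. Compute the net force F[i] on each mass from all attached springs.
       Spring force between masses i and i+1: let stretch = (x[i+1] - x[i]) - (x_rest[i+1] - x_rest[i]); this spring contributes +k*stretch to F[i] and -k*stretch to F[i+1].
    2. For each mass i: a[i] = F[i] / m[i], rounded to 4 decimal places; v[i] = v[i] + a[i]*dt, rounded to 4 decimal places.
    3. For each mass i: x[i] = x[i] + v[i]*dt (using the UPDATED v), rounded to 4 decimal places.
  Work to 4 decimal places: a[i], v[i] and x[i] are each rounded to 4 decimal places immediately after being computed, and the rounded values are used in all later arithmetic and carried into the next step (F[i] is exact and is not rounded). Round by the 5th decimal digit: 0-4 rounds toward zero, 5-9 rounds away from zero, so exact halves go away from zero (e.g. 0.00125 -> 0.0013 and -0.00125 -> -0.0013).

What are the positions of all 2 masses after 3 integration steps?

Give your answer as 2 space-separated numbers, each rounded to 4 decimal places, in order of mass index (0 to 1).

Step 0: x=[7.0000 9.0000] v=[0.0000 0.0000]
Step 1: x=[6.8800 9.1200] v=[-1.2000 1.2000]
Step 2: x=[6.6496 9.3504] v=[-2.3040 2.3040]
Step 3: x=[6.3272 9.6728] v=[-3.2237 3.2237]

Answer: 6.3272 9.6728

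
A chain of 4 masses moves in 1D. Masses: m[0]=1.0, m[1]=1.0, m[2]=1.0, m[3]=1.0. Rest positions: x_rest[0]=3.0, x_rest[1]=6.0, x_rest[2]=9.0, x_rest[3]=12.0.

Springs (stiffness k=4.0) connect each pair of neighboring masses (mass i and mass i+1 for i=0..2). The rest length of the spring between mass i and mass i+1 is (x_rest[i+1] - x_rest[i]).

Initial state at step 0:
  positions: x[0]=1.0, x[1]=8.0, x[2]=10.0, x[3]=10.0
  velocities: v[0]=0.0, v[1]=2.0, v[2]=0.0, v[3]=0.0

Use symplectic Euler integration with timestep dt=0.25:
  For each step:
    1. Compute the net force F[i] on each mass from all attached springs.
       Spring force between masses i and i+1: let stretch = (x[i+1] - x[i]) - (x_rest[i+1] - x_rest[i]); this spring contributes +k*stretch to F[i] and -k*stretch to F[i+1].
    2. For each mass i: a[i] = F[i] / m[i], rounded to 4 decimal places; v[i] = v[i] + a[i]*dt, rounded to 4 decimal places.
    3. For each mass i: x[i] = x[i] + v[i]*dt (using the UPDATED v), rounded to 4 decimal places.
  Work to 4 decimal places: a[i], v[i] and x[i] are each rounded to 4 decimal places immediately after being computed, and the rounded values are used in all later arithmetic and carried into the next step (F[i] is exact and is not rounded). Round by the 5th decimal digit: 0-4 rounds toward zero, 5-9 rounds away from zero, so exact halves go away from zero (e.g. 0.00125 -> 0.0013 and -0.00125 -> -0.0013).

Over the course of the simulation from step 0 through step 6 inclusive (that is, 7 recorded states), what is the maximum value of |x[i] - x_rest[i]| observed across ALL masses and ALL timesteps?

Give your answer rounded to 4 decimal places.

Step 0: x=[1.0000 8.0000 10.0000 10.0000] v=[0.0000 2.0000 0.0000 0.0000]
Step 1: x=[2.0000 7.2500 9.5000 10.7500] v=[4.0000 -3.0000 -2.0000 3.0000]
Step 2: x=[3.5625 5.7500 8.7500 11.9375] v=[6.2500 -6.0000 -3.0000 4.7500]
Step 3: x=[4.9219 4.4531 8.0469 13.0781] v=[5.4375 -5.1875 -2.8125 4.5625]
Step 4: x=[5.4141 4.1719 7.7031 13.7109] v=[1.9687 -1.1249 -1.3751 2.5313]
Step 5: x=[4.8457 5.0840 7.9785 13.5918] v=[-2.2735 3.6485 1.1015 -0.4765]
Step 6: x=[3.5869 6.6602 8.9336 12.8194] v=[-5.0352 6.3047 3.8203 -3.0898]
Max displacement = 2.4141

Answer: 2.4141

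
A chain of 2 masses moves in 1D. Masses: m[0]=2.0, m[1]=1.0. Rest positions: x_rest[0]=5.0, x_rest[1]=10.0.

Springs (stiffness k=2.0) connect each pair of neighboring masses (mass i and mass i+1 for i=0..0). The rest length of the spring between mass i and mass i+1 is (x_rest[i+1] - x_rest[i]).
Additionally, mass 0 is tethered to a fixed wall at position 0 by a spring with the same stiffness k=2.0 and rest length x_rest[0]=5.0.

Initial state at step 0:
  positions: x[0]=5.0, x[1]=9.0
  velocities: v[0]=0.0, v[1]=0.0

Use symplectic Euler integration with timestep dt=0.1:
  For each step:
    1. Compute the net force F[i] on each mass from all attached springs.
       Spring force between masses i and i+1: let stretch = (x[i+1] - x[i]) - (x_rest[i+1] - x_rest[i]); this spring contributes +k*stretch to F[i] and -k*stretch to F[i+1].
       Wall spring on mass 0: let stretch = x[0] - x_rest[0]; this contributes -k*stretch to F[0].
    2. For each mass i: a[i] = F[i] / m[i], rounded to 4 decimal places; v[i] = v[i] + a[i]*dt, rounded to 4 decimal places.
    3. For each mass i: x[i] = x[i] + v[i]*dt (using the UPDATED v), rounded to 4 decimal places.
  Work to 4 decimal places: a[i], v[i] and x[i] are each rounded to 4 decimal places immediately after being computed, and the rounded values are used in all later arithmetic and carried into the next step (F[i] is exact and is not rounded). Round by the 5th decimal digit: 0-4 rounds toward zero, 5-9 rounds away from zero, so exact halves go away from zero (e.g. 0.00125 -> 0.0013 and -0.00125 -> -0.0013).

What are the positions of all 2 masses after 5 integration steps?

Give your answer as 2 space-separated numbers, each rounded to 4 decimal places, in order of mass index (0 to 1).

Step 0: x=[5.0000 9.0000] v=[0.0000 0.0000]
Step 1: x=[4.9900 9.0200] v=[-0.1000 0.2000]
Step 2: x=[4.9704 9.0594] v=[-0.1960 0.3940]
Step 3: x=[4.9420 9.1170] v=[-0.2841 0.5762]
Step 4: x=[4.9059 9.1911] v=[-0.3608 0.7412]
Step 5: x=[4.8636 9.2795] v=[-0.4229 0.8842]

Answer: 4.8636 9.2795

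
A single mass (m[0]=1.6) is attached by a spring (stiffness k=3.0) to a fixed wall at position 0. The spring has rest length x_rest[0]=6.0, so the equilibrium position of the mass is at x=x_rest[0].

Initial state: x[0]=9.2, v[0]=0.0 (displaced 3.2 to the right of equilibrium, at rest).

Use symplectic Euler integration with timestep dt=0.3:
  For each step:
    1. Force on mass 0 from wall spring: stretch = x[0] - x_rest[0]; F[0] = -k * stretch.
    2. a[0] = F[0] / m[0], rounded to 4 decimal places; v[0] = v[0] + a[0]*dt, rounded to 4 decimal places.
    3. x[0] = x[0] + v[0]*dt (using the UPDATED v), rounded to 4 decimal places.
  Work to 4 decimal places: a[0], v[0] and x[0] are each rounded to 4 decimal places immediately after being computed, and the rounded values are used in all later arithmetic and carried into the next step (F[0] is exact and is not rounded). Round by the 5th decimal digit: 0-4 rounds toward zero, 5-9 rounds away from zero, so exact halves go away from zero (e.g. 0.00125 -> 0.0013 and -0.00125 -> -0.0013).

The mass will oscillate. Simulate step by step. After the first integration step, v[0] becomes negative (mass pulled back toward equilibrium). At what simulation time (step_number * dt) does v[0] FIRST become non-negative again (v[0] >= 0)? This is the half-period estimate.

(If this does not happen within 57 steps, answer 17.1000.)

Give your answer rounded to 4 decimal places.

Answer: 2.4000

Derivation:
Step 0: x=[9.2000] v=[0.0000]
Step 1: x=[8.6600] v=[-1.8000]
Step 2: x=[7.6711] v=[-3.2963]
Step 3: x=[6.4002] v=[-4.2363]
Step 4: x=[5.0618] v=[-4.4614]
Step 5: x=[3.8817] v=[-3.9337]
Step 6: x=[3.0590] v=[-2.7422]
Step 7: x=[2.7326] v=[-1.0879]
Step 8: x=[2.9576] v=[0.7500]
First v>=0 after going negative at step 8, time=2.4000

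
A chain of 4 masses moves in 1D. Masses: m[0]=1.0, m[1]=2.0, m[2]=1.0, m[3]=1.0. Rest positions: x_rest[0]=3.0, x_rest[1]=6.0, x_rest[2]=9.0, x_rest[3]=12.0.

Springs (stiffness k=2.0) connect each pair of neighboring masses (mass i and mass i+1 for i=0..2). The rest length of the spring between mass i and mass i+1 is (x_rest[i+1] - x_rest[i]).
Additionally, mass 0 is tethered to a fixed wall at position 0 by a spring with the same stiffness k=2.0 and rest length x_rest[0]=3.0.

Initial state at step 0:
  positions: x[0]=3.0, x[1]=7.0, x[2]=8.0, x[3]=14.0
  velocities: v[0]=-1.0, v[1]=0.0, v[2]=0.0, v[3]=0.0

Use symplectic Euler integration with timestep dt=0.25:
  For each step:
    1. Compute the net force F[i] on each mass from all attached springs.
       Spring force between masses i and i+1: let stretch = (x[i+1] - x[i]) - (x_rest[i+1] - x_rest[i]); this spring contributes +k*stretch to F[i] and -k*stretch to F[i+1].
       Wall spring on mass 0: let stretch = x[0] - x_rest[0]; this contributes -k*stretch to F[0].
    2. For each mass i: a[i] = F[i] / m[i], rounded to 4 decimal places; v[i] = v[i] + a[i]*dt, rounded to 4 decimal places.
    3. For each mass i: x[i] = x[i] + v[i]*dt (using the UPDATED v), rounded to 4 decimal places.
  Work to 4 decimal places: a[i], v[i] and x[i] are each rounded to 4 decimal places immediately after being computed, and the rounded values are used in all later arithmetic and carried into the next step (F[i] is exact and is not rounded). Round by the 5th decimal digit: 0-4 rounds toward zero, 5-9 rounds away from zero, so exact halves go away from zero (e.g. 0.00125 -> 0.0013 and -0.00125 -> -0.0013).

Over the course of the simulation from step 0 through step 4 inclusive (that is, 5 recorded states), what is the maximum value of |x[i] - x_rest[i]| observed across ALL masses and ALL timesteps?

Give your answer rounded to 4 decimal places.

Step 0: x=[3.0000 7.0000 8.0000 14.0000] v=[-1.0000 0.0000 0.0000 0.0000]
Step 1: x=[2.8750 6.8125 8.6250 13.6250] v=[-0.5000 -0.7500 2.5000 -1.5000]
Step 2: x=[2.8828 6.4922 9.6485 13.0000] v=[0.0313 -1.2813 4.0938 -2.5000]
Step 3: x=[2.9815 6.1436 10.6964 12.3311] v=[0.3946 -1.3946 4.1914 -2.6758]
Step 4: x=[3.1027 5.8819 11.3795 11.8328] v=[0.4849 -1.0469 2.7324 -1.9932]
Max displacement = 2.3795

Answer: 2.3795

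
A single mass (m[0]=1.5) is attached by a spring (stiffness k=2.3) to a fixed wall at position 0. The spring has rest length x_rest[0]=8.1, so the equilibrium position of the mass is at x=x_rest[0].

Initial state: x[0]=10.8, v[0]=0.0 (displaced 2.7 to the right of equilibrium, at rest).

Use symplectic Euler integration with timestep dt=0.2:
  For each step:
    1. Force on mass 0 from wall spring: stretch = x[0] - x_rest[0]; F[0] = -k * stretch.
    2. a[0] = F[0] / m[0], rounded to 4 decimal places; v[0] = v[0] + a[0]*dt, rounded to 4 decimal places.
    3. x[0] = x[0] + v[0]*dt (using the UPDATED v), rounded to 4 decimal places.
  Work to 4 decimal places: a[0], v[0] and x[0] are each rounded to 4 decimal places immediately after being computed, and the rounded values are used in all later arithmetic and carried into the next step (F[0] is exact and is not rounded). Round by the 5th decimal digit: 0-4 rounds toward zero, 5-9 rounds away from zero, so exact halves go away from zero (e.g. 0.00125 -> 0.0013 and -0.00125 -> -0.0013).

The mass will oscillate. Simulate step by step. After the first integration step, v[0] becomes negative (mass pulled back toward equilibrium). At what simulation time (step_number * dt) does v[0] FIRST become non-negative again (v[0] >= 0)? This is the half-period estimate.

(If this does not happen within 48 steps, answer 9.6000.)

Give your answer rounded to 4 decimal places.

Step 0: x=[10.8000] v=[0.0000]
Step 1: x=[10.6344] v=[-0.8280]
Step 2: x=[10.3134] v=[-1.6052]
Step 3: x=[9.8566] v=[-2.2840]
Step 4: x=[9.2921] v=[-2.8227]
Step 5: x=[8.6544] v=[-3.1883]
Step 6: x=[7.9827] v=[-3.3583]
Step 7: x=[7.3182] v=[-3.3223]
Step 8: x=[6.7017] v=[-3.0825]
Step 9: x=[6.1710] v=[-2.6537]
Step 10: x=[5.7586] v=[-2.0621]
Step 11: x=[5.4898] v=[-1.3441]
Step 12: x=[5.3811] v=[-0.5436]
Step 13: x=[5.4391] v=[0.2902]
First v>=0 after going negative at step 13, time=2.6000

Answer: 2.6000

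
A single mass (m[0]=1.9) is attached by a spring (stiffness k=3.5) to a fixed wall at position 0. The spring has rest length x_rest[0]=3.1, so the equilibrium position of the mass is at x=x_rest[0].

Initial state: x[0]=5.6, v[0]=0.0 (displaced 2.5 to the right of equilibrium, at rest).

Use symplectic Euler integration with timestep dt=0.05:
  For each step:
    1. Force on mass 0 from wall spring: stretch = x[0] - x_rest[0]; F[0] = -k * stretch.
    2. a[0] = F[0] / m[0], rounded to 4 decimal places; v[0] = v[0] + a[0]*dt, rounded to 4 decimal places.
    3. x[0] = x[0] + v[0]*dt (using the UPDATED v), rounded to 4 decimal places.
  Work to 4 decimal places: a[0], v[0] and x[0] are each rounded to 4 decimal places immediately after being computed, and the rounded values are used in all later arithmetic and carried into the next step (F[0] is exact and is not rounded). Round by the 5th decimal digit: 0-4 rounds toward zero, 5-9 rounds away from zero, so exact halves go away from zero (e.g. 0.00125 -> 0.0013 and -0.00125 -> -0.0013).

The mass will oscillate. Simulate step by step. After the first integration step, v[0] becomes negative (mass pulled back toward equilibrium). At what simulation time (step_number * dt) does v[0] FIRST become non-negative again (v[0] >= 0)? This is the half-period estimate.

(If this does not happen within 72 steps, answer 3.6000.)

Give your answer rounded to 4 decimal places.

Answer: 2.3500

Derivation:
Step 0: x=[5.6000] v=[0.0000]
Step 1: x=[5.5885] v=[-0.2303]
Step 2: x=[5.5655] v=[-0.4595]
Step 3: x=[5.5312] v=[-0.6866]
Step 4: x=[5.4857] v=[-0.9105]
Step 5: x=[5.4292] v=[-1.1302]
Step 6: x=[5.3620] v=[-1.3447]
Step 7: x=[5.2844] v=[-1.5530]
Step 8: x=[5.1967] v=[-1.7542]
Step 9: x=[5.0993] v=[-1.9473]
Step 10: x=[4.9927] v=[-2.1314]
Step 11: x=[4.8774] v=[-2.3057]
Step 12: x=[4.7539] v=[-2.4694]
Step 13: x=[4.6228] v=[-2.6217]
Step 14: x=[4.4847] v=[-2.7620]
Step 15: x=[4.3402] v=[-2.8895]
Step 16: x=[4.1900] v=[-3.0037]
Step 17: x=[4.0348] v=[-3.1041]
Step 18: x=[3.8753] v=[-3.1902]
Step 19: x=[3.7122] v=[-3.2616]
Step 20: x=[3.5463] v=[-3.3180]
Step 21: x=[3.3783] v=[-3.3591]
Step 22: x=[3.2091] v=[-3.3847]
Step 23: x=[3.0394] v=[-3.3948]
Step 24: x=[2.8699] v=[-3.3892]
Step 25: x=[2.7015] v=[-3.3680]
Step 26: x=[2.5349] v=[-3.3313]
Step 27: x=[2.3709] v=[-3.2793]
Step 28: x=[2.2103] v=[-3.2121]
Step 29: x=[2.0538] v=[-3.1302]
Step 30: x=[1.9021] v=[-3.0338]
Step 31: x=[1.7559] v=[-2.9235]
Step 32: x=[1.6159] v=[-2.7997]
Step 33: x=[1.4828] v=[-2.6630]
Step 34: x=[1.3571] v=[-2.5140]
Step 35: x=[1.2394] v=[-2.3535]
Step 36: x=[1.1303] v=[-2.1821]
Step 37: x=[1.0303] v=[-2.0007]
Step 38: x=[0.9398] v=[-1.8101]
Step 39: x=[0.8592] v=[-1.6111]
Step 40: x=[0.7890] v=[-1.4047]
Step 41: x=[0.7294] v=[-1.1918]
Step 42: x=[0.6807] v=[-0.9735]
Step 43: x=[0.6432] v=[-0.7507]
Step 44: x=[0.6170] v=[-0.5244]
Step 45: x=[0.6022] v=[-0.2957]
Step 46: x=[0.5989] v=[-0.0656]
Step 47: x=[0.6071] v=[0.1648]
First v>=0 after going negative at step 47, time=2.3500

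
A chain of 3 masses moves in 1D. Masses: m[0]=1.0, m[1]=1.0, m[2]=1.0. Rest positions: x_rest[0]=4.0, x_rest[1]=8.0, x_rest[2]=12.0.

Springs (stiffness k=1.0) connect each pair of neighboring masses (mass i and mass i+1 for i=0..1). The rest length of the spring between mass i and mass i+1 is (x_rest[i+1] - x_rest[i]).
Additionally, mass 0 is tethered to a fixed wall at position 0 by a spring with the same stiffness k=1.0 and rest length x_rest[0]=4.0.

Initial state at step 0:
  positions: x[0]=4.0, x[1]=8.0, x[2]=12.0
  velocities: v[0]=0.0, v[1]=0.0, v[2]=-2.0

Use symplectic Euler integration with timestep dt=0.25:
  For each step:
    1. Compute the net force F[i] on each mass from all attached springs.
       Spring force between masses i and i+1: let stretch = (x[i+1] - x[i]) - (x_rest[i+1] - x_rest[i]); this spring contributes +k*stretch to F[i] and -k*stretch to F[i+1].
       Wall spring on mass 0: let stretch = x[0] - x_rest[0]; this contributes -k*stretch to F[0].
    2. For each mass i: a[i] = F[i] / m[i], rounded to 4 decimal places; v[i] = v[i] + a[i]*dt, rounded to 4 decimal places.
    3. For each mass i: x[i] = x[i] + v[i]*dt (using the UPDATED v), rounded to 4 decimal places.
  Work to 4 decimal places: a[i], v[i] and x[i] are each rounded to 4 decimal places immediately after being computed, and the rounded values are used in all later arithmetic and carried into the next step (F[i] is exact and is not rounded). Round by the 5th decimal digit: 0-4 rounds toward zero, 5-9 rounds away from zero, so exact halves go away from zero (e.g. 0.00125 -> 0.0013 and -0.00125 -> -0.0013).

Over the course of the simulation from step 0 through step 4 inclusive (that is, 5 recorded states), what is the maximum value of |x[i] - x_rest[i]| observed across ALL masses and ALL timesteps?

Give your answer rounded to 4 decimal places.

Step 0: x=[4.0000 8.0000 12.0000] v=[0.0000 0.0000 -2.0000]
Step 1: x=[4.0000 8.0000 11.5000] v=[0.0000 0.0000 -2.0000]
Step 2: x=[4.0000 7.9688 11.0313] v=[0.0000 -0.1250 -1.8750]
Step 3: x=[3.9981 7.8809 10.6212] v=[-0.0078 -0.3516 -1.6406]
Step 4: x=[3.9890 7.7216 10.2898] v=[-0.0366 -0.6372 -1.3257]
Max displacement = 1.7102

Answer: 1.7102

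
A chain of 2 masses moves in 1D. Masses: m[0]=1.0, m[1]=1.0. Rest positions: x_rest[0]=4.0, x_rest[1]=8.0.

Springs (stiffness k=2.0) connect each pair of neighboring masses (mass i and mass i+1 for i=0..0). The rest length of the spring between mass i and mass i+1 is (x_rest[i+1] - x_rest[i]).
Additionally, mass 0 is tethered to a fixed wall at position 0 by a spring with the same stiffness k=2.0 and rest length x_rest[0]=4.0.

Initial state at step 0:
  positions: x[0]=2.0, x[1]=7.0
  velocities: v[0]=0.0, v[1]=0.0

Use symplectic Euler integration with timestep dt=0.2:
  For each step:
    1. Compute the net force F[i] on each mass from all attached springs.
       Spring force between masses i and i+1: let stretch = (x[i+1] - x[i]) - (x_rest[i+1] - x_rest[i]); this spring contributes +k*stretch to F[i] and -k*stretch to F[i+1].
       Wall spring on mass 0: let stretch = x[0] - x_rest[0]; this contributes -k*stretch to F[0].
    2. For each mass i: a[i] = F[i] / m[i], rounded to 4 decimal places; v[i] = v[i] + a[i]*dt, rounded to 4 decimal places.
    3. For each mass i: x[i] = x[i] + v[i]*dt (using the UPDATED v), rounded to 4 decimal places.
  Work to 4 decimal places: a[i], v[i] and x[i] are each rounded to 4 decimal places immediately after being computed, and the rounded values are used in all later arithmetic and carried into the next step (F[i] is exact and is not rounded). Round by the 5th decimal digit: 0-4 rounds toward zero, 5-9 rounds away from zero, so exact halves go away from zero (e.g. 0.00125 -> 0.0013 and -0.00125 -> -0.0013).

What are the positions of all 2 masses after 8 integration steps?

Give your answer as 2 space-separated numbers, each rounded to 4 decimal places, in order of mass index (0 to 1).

Step 0: x=[2.0000 7.0000] v=[0.0000 0.0000]
Step 1: x=[2.2400 6.9200] v=[1.2000 -0.4000]
Step 2: x=[2.6752 6.7856] v=[2.1760 -0.6720]
Step 3: x=[3.2252 6.6424] v=[2.7501 -0.7162]
Step 4: x=[3.7906 6.5458] v=[2.8269 -0.4831]
Step 5: x=[4.2731 6.5488] v=[2.4127 0.0148]
Step 6: x=[4.5958 6.6897] v=[1.6137 0.7045]
Step 7: x=[4.7184 6.9831] v=[0.6129 1.4669]
Step 8: x=[4.6447 7.4153] v=[-0.3686 2.1610]

Answer: 4.6447 7.4153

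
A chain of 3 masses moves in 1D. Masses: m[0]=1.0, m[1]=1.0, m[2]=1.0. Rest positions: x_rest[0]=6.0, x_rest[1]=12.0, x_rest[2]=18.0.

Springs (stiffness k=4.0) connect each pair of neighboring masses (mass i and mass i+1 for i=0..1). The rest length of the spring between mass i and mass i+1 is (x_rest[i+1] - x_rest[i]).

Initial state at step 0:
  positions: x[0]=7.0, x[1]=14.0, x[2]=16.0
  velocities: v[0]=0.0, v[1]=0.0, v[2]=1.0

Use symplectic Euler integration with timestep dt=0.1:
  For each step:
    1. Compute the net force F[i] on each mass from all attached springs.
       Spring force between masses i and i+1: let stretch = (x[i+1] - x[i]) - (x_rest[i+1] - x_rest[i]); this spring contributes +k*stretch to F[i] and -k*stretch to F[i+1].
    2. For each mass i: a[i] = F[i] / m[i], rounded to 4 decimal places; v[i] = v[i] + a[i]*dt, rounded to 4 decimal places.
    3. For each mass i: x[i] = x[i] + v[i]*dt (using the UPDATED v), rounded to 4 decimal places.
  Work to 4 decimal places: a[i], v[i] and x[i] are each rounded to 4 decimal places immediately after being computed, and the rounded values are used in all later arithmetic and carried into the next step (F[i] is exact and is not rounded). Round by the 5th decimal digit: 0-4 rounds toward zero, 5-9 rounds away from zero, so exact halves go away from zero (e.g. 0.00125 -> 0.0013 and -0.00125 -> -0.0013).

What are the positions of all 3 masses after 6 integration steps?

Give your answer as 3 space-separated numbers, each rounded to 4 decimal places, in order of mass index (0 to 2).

Step 0: x=[7.0000 14.0000 16.0000] v=[0.0000 0.0000 1.0000]
Step 1: x=[7.0400 13.8000 16.2600] v=[0.4000 -2.0000 2.6000]
Step 2: x=[7.1104 13.4280 16.6616] v=[0.7040 -3.7200 4.0160]
Step 3: x=[7.1935 12.9326 17.1739] v=[0.8310 -4.9536 5.1226]
Step 4: x=[7.2662 12.3773 17.7565] v=[0.7266 -5.5527 5.8261]
Step 5: x=[7.3033 11.8328 18.3639] v=[0.3710 -5.4455 6.0744]
Step 6: x=[7.2816 11.3683 18.9501] v=[-0.2172 -4.6449 5.8620]

Answer: 7.2816 11.3683 18.9501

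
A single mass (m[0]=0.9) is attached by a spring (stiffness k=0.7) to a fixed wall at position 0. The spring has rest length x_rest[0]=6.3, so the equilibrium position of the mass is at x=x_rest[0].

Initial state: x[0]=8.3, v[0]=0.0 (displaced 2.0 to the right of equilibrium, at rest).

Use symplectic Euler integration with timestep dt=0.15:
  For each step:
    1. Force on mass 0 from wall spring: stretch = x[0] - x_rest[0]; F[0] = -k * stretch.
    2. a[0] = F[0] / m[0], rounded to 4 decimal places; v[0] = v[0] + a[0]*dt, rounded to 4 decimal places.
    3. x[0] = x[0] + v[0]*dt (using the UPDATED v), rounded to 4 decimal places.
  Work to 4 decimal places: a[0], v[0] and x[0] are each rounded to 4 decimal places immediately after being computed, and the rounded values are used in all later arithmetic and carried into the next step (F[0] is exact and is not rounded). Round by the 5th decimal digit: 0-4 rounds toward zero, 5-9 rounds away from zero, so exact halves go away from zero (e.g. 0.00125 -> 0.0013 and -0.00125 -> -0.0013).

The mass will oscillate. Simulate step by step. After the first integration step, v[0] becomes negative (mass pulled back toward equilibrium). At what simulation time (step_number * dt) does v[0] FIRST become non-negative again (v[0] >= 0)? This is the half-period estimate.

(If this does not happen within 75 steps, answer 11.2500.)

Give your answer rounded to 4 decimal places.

Answer: 3.6000

Derivation:
Step 0: x=[8.3000] v=[0.0000]
Step 1: x=[8.2650] v=[-0.2333]
Step 2: x=[8.1956] v=[-0.4625]
Step 3: x=[8.0930] v=[-0.6837]
Step 4: x=[7.9591] v=[-0.8929]
Step 5: x=[7.7961] v=[-1.0865]
Step 6: x=[7.6070] v=[-1.2610]
Step 7: x=[7.3950] v=[-1.4135]
Step 8: x=[7.1638] v=[-1.5413]
Step 9: x=[6.9175] v=[-1.6421]
Step 10: x=[6.6604] v=[-1.7141]
Step 11: x=[6.3970] v=[-1.7561]
Step 12: x=[6.1319] v=[-1.7674]
Step 13: x=[5.8697] v=[-1.7478]
Step 14: x=[5.6151] v=[-1.6976]
Step 15: x=[5.3724] v=[-1.6177]
Step 16: x=[5.1460] v=[-1.5095]
Step 17: x=[4.9398] v=[-1.3749]
Step 18: x=[4.7574] v=[-1.2162]
Step 19: x=[4.6020] v=[-1.0362]
Step 20: x=[4.4763] v=[-0.8381]
Step 21: x=[4.3825] v=[-0.6253]
Step 22: x=[4.3223] v=[-0.4016]
Step 23: x=[4.2967] v=[-0.1709]
Step 24: x=[4.3061] v=[0.0628]
First v>=0 after going negative at step 24, time=3.6000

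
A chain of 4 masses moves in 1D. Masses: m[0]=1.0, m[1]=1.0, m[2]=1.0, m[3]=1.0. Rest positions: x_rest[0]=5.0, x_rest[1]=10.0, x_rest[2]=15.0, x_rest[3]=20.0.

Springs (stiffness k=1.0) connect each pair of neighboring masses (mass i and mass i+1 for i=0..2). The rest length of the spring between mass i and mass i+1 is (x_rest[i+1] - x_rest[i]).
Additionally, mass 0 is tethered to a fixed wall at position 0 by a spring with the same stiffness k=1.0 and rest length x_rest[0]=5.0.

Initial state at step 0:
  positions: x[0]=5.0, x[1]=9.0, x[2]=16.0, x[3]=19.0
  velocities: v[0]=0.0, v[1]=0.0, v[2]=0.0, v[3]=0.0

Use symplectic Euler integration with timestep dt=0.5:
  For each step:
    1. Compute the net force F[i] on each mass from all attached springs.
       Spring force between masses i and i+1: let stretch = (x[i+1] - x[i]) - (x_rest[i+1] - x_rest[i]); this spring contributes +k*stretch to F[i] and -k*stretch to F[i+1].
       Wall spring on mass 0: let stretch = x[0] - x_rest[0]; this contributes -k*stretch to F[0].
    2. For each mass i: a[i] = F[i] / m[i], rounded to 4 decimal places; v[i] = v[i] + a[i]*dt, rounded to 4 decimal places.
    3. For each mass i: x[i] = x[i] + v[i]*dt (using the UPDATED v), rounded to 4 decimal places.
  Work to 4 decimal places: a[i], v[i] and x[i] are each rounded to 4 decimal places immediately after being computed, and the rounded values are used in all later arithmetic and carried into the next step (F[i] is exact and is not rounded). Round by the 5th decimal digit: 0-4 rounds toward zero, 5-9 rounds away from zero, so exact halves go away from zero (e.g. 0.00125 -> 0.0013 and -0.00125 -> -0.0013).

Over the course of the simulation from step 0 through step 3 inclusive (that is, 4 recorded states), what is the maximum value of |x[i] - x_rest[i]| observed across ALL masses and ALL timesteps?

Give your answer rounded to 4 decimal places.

Answer: 1.6094

Derivation:
Step 0: x=[5.0000 9.0000 16.0000 19.0000] v=[0.0000 0.0000 0.0000 0.0000]
Step 1: x=[4.7500 9.7500 15.0000 19.5000] v=[-0.5000 1.5000 -2.0000 1.0000]
Step 2: x=[4.5625 10.5625 13.8125 20.1250] v=[-0.3750 1.6250 -2.3750 1.2500]
Step 3: x=[4.7344 10.6875 13.3906 20.4219] v=[0.3438 0.2500 -0.8438 0.5938]
Max displacement = 1.6094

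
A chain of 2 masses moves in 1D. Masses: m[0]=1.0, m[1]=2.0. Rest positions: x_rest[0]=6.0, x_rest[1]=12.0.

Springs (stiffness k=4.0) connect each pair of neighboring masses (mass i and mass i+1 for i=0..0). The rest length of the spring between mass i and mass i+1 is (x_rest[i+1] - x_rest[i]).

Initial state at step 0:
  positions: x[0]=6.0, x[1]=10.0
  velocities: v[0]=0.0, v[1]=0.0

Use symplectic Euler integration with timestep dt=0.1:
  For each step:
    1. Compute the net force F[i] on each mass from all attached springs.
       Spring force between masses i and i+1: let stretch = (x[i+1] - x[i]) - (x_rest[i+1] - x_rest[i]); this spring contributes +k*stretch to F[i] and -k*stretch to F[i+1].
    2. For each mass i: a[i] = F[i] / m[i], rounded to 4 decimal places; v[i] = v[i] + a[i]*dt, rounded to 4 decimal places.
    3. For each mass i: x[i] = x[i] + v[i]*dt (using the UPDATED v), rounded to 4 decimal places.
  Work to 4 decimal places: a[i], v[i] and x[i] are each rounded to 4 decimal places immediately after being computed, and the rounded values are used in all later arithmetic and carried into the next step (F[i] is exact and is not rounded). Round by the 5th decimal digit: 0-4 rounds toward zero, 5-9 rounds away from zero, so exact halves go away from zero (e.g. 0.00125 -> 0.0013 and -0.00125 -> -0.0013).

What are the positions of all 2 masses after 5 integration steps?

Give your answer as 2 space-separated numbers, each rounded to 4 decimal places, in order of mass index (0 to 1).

Step 0: x=[6.0000 10.0000] v=[0.0000 0.0000]
Step 1: x=[5.9200 10.0400] v=[-0.8000 0.4000]
Step 2: x=[5.7648 10.1176] v=[-1.5520 0.7760]
Step 3: x=[5.5437 10.2281] v=[-2.2109 1.1054]
Step 4: x=[5.2700 10.3650] v=[-2.7371 1.3685]
Step 5: x=[4.9601 10.5200] v=[-3.0991 1.5495]

Answer: 4.9601 10.5200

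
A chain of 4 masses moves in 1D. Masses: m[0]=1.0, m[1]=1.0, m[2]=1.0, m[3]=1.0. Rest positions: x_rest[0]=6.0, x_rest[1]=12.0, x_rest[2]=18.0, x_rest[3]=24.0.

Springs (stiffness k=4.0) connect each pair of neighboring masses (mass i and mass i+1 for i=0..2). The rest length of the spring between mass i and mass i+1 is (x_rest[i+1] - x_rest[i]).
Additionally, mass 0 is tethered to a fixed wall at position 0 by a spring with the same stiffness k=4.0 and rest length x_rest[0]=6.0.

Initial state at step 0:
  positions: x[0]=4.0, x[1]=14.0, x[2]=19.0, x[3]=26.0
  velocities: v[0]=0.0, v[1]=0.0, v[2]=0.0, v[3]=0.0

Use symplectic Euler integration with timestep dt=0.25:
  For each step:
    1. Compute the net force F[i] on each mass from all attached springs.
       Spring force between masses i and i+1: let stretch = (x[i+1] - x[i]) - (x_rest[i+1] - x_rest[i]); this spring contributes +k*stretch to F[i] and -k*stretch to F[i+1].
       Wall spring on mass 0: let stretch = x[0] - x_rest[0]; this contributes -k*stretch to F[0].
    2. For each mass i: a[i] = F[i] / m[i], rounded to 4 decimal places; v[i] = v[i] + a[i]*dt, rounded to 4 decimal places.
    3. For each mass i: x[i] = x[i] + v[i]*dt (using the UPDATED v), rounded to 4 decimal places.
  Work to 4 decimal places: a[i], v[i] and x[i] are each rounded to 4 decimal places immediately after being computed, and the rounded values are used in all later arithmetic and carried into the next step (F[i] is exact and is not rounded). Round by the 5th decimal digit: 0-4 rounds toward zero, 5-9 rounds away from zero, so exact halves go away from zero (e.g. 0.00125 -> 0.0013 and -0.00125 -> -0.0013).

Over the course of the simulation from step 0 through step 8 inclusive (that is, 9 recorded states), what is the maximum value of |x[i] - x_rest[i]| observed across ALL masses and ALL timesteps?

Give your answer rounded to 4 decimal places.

Answer: 2.7637

Derivation:
Step 0: x=[4.0000 14.0000 19.0000 26.0000] v=[0.0000 0.0000 0.0000 0.0000]
Step 1: x=[5.5000 12.7500 19.5000 25.7500] v=[6.0000 -5.0000 2.0000 -1.0000]
Step 2: x=[7.4375 11.3750 19.8750 25.4375] v=[7.7500 -5.5000 1.5000 -1.2500]
Step 3: x=[8.5000 11.1406 19.5156 25.2344] v=[4.2500 -0.9375 -1.4375 -0.8125]
Step 4: x=[8.0977 12.3398 18.4922 25.1016] v=[-1.6094 4.7969 -4.0937 -0.5313]
Step 5: x=[6.7315 14.0166 17.5830 24.8164] v=[-5.4650 6.7072 -3.6367 -1.1407]
Step 6: x=[5.5037 14.7637 17.5906 24.2229] v=[-4.9114 2.9885 0.0303 -2.3741]
Step 7: x=[5.2149 13.9026 18.5495 23.4713] v=[-1.1551 -3.4446 3.8357 -3.0064]
Step 8: x=[5.7943 12.0313 19.5772 22.9893] v=[2.3177 -7.4854 4.1106 -1.9282]
Max displacement = 2.7637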